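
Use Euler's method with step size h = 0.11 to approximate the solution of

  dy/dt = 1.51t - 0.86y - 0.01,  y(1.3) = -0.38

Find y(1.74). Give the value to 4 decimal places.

Euler: y_{n+1} = y_n + h·f(t_n, y_n).
t=1.300000, y=-0.380000: f=2.279800 → y ← -0.380000 + 0.11·2.279800 = -0.129222
t=1.410000, y=-0.129222: f=2.230231 → y ← -0.129222 + 0.11·2.230231 = 0.116103
t=1.520000, y=0.116103: f=2.185351 → y ← 0.116103 + 0.11·2.185351 = 0.356492
t=1.630000, y=0.356492: f=2.144717 → y ← 0.356492 + 0.11·2.144717 = 0.592411
y(1.74) ≈ 0.5924

0.5924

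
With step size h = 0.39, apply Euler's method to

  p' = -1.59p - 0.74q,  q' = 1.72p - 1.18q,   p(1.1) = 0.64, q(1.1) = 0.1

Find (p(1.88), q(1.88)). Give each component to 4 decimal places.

-0.0581, 0.4046

Euler on (p,q): p_{n+1} = p_n + h·p', q_{n+1} = q_n + h·q'.
1.100000: (0.640000, 0.100000); f=(-1.091600, 0.982800) → (0.214276, 0.483292)
1.490000: (0.214276, 0.483292); f=(-0.698335, -0.201730) → (-0.058075, 0.404617)
(p(1.88), q(1.88)) ≈ (-0.0581, 0.4046)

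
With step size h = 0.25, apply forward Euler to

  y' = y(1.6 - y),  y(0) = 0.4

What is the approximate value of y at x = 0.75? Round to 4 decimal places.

Euler: y_{n+1} = y_n + h·f(x_n, y_n).
x=0.000000, y=0.400000: f=0.480000 → y ← 0.400000 + 0.25·0.480000 = 0.520000
x=0.250000, y=0.520000: f=0.561600 → y ← 0.520000 + 0.25·0.561600 = 0.660400
x=0.500000, y=0.660400: f=0.620512 → y ← 0.660400 + 0.25·0.620512 = 0.815528
y(0.75) ≈ 0.8155

0.8155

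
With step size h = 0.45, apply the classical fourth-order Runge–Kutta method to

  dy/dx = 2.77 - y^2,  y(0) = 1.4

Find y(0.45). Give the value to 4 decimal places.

1.5907

RK4: k1 = f(x_n, y_n); k2 = f(x_n + h/2, y_n + (h/2)·k1); k3 = f(x_n + h/2, y_n + (h/2)·k2); k4 = f(x_n + h, y_n + h·k3); y_{n+1} = y_n + (h/6)·(k1 + 2k2 + 2k3 + k4).
x=0.000000, y=1.400000:
  k1 = f(0.000000, 1.400000) = 0.810000
  k2 = f(0.225000, 1.582250) = 0.266485
  k3 = f(0.225000, 1.459959) = 0.638519
  k4 = f(0.450000, 1.687334) = -0.077095
  y ← 1.400000 + (0.45/6)·(k1 + 2k2 + 2k3 + k4) = 1.590719
y(0.45) ≈ 1.5907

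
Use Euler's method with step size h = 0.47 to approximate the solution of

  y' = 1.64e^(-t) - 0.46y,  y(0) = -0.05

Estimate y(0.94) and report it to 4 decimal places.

Euler: y_{n+1} = y_n + h·f(t_n, y_n).
t=0.000000, y=-0.050000: f=1.663000 → y ← -0.050000 + 0.47·1.663000 = 0.731610
t=0.470000, y=0.731610: f=0.688463 → y ← 0.731610 + 0.47·0.688463 = 1.055188
y(0.94) ≈ 1.0552

1.0552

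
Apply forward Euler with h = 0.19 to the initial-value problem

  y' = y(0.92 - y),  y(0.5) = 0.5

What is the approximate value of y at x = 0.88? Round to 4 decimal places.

0.5789

Euler: y_{n+1} = y_n + h·f(x_n, y_n).
x=0.500000, y=0.500000: f=0.210000 → y ← 0.500000 + 0.19·0.210000 = 0.539900
x=0.690000, y=0.539900: f=0.205216 → y ← 0.539900 + 0.19·0.205216 = 0.578891
y(0.88) ≈ 0.5789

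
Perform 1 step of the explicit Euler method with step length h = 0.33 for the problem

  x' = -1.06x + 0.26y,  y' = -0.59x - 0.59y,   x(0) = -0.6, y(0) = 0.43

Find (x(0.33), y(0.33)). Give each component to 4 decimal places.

-0.3532, 0.4631

Euler on (x,y): x_{n+1} = x_n + h·x', y_{n+1} = y_n + h·y'.
0.000000: (-0.600000, 0.430000); f=(0.747800, 0.100300) → (-0.353226, 0.463099)
(x(0.33), y(0.33)) ≈ (-0.3532, 0.4631)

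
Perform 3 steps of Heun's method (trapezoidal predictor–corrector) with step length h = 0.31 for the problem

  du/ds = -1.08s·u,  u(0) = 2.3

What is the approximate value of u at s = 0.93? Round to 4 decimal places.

Heun: k1 = f(s_n, u_n); k2 = f(s_n + h, u_n + h·k1); u_{n+1} = u_n + (h/2)·(k1 + k2).
s=0.000000, u=2.300000:
  k1 = f(0.000000, 2.300000) = 0.000000
  k2 = f(0.310000, 2.300000) = -0.770040
  u ← 2.300000 + (0.31/2)·(0.000000 + (-0.770040)) = 2.180644
s=0.310000, u=2.180644:
  k1 = f(0.310000, 2.180644) = -0.730080
  k2 = f(0.620000, 1.954319) = -1.308612
  u ← 2.180644 + (0.31/2)·(-0.730080 + (-1.308612)) = 1.864647
s=0.620000, u=1.864647:
  k1 = f(0.620000, 1.864647) = -1.248567
  k2 = f(0.930000, 1.477591) = -1.484092
  u ← 1.864647 + (0.31/2)·(-1.248567 + (-1.484092)) = 1.441084
u(0.93) ≈ 1.4411

1.4411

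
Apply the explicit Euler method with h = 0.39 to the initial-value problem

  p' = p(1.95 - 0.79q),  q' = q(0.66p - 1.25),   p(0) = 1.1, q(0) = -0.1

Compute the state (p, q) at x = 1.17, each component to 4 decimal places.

Euler on (p,q): p_{n+1} = p_n + h·p', q_{n+1} = q_n + h·q'.
0.000000: (1.100000, -0.100000); f=(2.231900, 0.052400) → (1.970441, -0.079564)
0.390000: (1.970441, -0.079564); f=(3.966213, -0.004017) → (3.517264, -0.081131)
0.780000: (3.517264, -0.081131); f=(7.084098, -0.086923) → (6.280062, -0.115031)
(p(1.17), q(1.17)) ≈ (6.2801, -0.1150)

6.2801, -0.1150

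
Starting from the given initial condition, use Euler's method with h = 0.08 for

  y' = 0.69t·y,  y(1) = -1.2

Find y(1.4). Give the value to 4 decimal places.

Euler: y_{n+1} = y_n + h·f(t_n, y_n).
t=1.000000, y=-1.200000: f=-0.828000 → y ← -1.200000 + 0.08·(-0.828000) = -1.266240
t=1.080000, y=-1.266240: f=-0.943602 → y ← -1.266240 + 0.08·(-0.943602) = -1.341728
t=1.160000, y=-1.341728: f=-1.073919 → y ← -1.341728 + 0.08·(-1.073919) = -1.427642
t=1.240000, y=-1.427642: f=-1.221490 → y ← -1.427642 + 0.08·(-1.221490) = -1.525361
t=1.320000, y=-1.525361: f=-1.389299 → y ← -1.525361 + 0.08·(-1.389299) = -1.636505
y(1.4) ≈ -1.6365

-1.6365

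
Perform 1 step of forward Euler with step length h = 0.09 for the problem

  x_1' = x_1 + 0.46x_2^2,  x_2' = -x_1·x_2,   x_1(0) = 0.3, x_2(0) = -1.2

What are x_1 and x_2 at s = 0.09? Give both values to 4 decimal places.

0.3866, -1.1676

Euler on (x_1,x_2): x_1_{n+1} = x_1_n + h·x_1', x_2_{n+1} = x_2_n + h·x_2'.
0.000000: (0.300000, -1.200000); f=(0.962400, 0.360000) → (0.386616, -1.167600)
(x_1(0.09), x_2(0.09)) ≈ (0.3866, -1.1676)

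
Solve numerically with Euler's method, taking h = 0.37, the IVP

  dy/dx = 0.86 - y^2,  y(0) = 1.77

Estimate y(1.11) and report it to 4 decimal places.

0.9275

Euler: y_{n+1} = y_n + h·f(x_n, y_n).
x=0.000000, y=1.770000: f=-2.272900 → y ← 1.770000 + 0.37·(-2.272900) = 0.929027
x=0.370000, y=0.929027: f=-0.003091 → y ← 0.929027 + 0.37·(-0.003091) = 0.927883
x=0.740000, y=0.927883: f=-0.000967 → y ← 0.927883 + 0.37·(-0.000967) = 0.927525
y(1.11) ≈ 0.9275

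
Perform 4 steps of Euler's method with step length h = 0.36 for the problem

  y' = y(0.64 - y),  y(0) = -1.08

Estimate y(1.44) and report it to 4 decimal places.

Euler: y_{n+1} = y_n + h·f(t_n, y_n).
t=0.000000, y=-1.080000: f=-1.857600 → y ← -1.080000 + 0.36·(-1.857600) = -1.748736
t=0.360000, y=-1.748736: f=-4.177269 → y ← -1.748736 + 0.36·(-4.177269) = -3.252553
t=0.720000, y=-3.252553: f=-12.660733 → y ← -3.252553 + 0.36·(-12.660733) = -7.810417
t=1.080000, y=-7.810417: f=-66.001273 → y ← -7.810417 + 0.36·(-66.001273) = -31.570875
y(1.44) ≈ -31.5709

-31.5709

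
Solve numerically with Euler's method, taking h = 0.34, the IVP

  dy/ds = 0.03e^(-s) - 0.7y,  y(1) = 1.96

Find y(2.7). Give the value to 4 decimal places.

Euler: y_{n+1} = y_n + h·f(s_n, y_n).
s=1.000000, y=1.960000: f=-1.360964 → y ← 1.960000 + 0.34·(-1.360964) = 1.497272
s=1.340000, y=1.497272: f=-1.040235 → y ← 1.497272 + 0.34·(-1.040235) = 1.143592
s=1.680000, y=1.143592: f=-0.794923 → y ← 1.143592 + 0.34·(-0.794923) = 0.873318
s=2.020000, y=0.873318: f=-0.607343 → y ← 0.873318 + 0.34·(-0.607343) = 0.666822
s=2.360000, y=0.666822: f=-0.463943 → y ← 0.666822 + 0.34·(-0.463943) = 0.509081
y(2.7) ≈ 0.5091

0.5091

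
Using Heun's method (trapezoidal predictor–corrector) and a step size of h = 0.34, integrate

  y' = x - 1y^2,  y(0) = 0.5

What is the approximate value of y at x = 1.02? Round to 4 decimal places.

0.7247

Heun: k1 = f(x_n, y_n); k2 = f(x_n + h, y_n + h·k1); y_{n+1} = y_n + (h/2)·(k1 + k2).
x=0.000000, y=0.500000:
  k1 = f(0.000000, 0.500000) = -0.250000
  k2 = f(0.340000, 0.415000) = 0.167775
  y ← 0.500000 + (0.34/2)·(-0.250000 + 0.167775) = 0.486022
x=0.340000, y=0.486022:
  k1 = f(0.340000, 0.486022) = 0.103783
  k2 = f(0.680000, 0.521308) = 0.408238
  y ← 0.486022 + (0.34/2)·(0.103783 + 0.408238) = 0.573065
x=0.680000, y=0.573065:
  k1 = f(0.680000, 0.573065) = 0.351596
  k2 = f(1.020000, 0.692608) = 0.540294
  y ← 0.573065 + (0.34/2)·(0.351596 + 0.540294) = 0.724687
y(1.02) ≈ 0.7247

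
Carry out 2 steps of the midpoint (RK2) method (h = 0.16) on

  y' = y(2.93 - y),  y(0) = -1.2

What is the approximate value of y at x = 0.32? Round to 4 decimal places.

-5.7264

Midpoint: k1 = f(x_n, y_n); k2 = f(x_n + h/2, y_n + (h/2)·k1); y_{n+1} = y_n + h·k2.
x=0.000000, y=-1.200000:
  k1 = f(0.000000, -1.200000) = -4.956000
  k2 = f(0.080000, -1.596480) = -7.226435
  y ← -1.200000 + 0.16·(-7.226435) = -2.356230
x=0.160000, y=-2.356230:
  k1 = f(0.160000, -2.356230) = -12.455570
  k2 = f(0.240000, -3.352675) = -21.063769
  y ← -2.356230 + 0.16·(-21.063769) = -5.726433
y(0.32) ≈ -5.7264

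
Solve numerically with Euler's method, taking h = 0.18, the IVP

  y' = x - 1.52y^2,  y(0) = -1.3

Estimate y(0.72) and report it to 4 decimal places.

Euler: y_{n+1} = y_n + h·f(x_n, y_n).
x=0.000000, y=-1.300000: f=-2.568800 → y ← -1.300000 + 0.18·(-2.568800) = -1.762384
x=0.180000, y=-1.762384: f=-4.541116 → y ← -1.762384 + 0.18·(-4.541116) = -2.579785
x=0.360000, y=-2.579785: f=-9.756041 → y ← -2.579785 + 0.18·(-9.756041) = -4.335872
x=0.540000, y=-4.335872: f=-28.035678 → y ← -4.335872 + 0.18·(-28.035678) = -9.382294
y(0.72) ≈ -9.3823

-9.3823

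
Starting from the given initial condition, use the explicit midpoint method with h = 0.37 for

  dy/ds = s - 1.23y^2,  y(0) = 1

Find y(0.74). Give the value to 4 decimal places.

0.7658

Midpoint: k1 = f(s_n, y_n); k2 = f(s_n + h/2, y_n + (h/2)·k1); y_{n+1} = y_n + h·k2.
s=0.000000, y=1.000000:
  k1 = f(0.000000, 1.000000) = -1.230000
  k2 = f(0.185000, 0.772450) = -0.548915
  y ← 1.000000 + 0.37·(-0.548915) = 0.796901
s=0.370000, y=0.796901:
  k1 = f(0.370000, 0.796901) = -0.411114
  k2 = f(0.555000, 0.720845) = -0.084130
  y ← 0.796901 + 0.37·(-0.084130) = 0.765773
y(0.74) ≈ 0.7658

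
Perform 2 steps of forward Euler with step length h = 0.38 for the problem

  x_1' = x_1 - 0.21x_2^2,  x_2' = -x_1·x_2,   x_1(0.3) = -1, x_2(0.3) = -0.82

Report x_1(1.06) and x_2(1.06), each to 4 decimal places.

-2.0806, -1.7481

Euler on (x_1,x_2): x_1_{n+1} = x_1_n + h·x_1', x_2_{n+1} = x_2_n + h·x_2'.
0.300000: (-1.000000, -0.820000); f=(-1.141204, -0.820000) → (-1.433658, -1.131600)
0.680000: (-1.433658, -1.131600); f=(-1.702566, -1.622327) → (-2.080633, -1.748084)
(x_1(1.06), x_2(1.06)) ≈ (-2.0806, -1.7481)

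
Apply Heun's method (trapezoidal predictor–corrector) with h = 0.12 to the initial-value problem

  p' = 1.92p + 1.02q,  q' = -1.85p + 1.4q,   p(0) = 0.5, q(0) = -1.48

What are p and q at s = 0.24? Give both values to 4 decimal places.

0.2295, -2.2841

Heun on (p,q): k1 = f(s_n, state_n); k2 = f(s_n + h, state_n + h·k1); state_{n+1} = state_n + (h/2)·(k1 + k2).
0.000000: (0.500000, -1.480000)
  k1 = (-0.549600, -2.997000)
  predictor → (0.434048, -1.839640)
  k2 = (-1.043061, -3.378485)
  → (0.404440, -1.862529)
0.120000: (0.404440, -1.862529)
  k1 = (-1.123254, -3.355755)
  predictor → (0.269650, -2.265220)
  k2 = (-1.792796, -3.670160)
  → (0.229477, -2.284084)
(p(0.24), q(0.24)) ≈ (0.2295, -2.2841)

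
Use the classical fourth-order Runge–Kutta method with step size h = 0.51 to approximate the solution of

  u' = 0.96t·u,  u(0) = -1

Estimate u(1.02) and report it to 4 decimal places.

-1.6475

RK4: k1 = f(t_n, u_n); k2 = f(t_n + h/2, u_n + (h/2)·k1); k3 = f(t_n + h/2, u_n + (h/2)·k2); k4 = f(t_n + h, u_n + h·k3); u_{n+1} = u_n + (h/6)·(k1 + 2k2 + 2k3 + k4).
t=0.000000, u=-1.000000:
  k1 = f(0.000000, -1.000000) = 0.000000
  k2 = f(0.255000, -1.000000) = -0.244800
  k3 = f(0.255000, -1.062424) = -0.260081
  k4 = f(0.510000, -1.132642) = -0.554541
  u ← -1.000000 + (0.51/6)·(k1 + 2k2 + 2k3 + k4) = -1.132966
t=0.510000, u=-1.132966:
  k1 = f(0.510000, -1.132966) = -0.554700
  k2 = f(0.765000, -1.274414) = -0.935930
  k3 = f(0.765000, -1.371628) = -1.007324
  k4 = f(1.020000, -1.646701) = -1.612449
  u ← -1.132966 + (0.51/6)·(k1 + 2k2 + 2k3 + k4) = -1.647527
u(1.02) ≈ -1.6475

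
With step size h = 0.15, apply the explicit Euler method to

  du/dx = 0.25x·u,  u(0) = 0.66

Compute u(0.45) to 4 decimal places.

Euler: u_{n+1} = u_n + h·f(x_n, u_n).
x=0.000000, u=0.660000: f=0.000000 → u ← 0.660000 + 0.15·0.000000 = 0.660000
x=0.150000, u=0.660000: f=0.024750 → u ← 0.660000 + 0.15·0.024750 = 0.663713
x=0.300000, u=0.663713: f=0.049778 → u ← 0.663713 + 0.15·0.049778 = 0.671179
u(0.45) ≈ 0.6712

0.6712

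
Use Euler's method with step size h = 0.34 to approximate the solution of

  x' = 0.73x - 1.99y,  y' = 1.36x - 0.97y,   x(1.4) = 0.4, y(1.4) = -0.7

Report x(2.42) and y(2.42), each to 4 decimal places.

1.5803, 0.8243

Euler on (x,y): x_{n+1} = x_n + h·x', y_{n+1} = y_n + h·y'.
1.400000: (0.400000, -0.700000); f=(1.685000, 1.223000) → (0.972900, -0.284180)
1.740000: (0.972900, -0.284180); f=(1.275735, 1.598799) → (1.406650, 0.259412)
2.080000: (1.406650, 0.259412); f=(0.510626, 1.661415) → (1.580263, 0.824293)
(x(2.42), y(2.42)) ≈ (1.5803, 0.8243)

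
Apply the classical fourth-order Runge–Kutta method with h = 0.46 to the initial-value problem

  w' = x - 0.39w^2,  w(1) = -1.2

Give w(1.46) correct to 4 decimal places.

-0.8326

RK4: k1 = f(x_n, w_n); k2 = f(x_n + h/2, w_n + (h/2)·k1); k3 = f(x_n + h/2, w_n + (h/2)·k2); k4 = f(x_n + h, w_n + h·k3); w_{n+1} = w_n + (h/6)·(k1 + 2k2 + 2k3 + k4).
x=1.000000, w=-1.200000:
  k1 = f(1.000000, -1.200000) = 0.438400
  k2 = f(1.230000, -1.099168) = 0.758814
  k3 = f(1.230000, -1.025473) = 0.819878
  k4 = f(1.460000, -0.822856) = 1.195934
  w ← -1.200000 + (0.46/6)·(k1 + 2k2 + 2k3 + k4) = -0.832635
w(1.46) ≈ -0.8326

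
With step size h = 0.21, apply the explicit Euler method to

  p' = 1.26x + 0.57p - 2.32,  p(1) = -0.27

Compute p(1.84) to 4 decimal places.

-1.1270

Euler: p_{n+1} = p_n + h·f(x_n, p_n).
x=1.000000, p=-0.270000: f=-1.213900 → p ← -0.270000 + 0.21·(-1.213900) = -0.524919
x=1.210000, p=-0.524919: f=-1.094604 → p ← -0.524919 + 0.21·(-1.094604) = -0.754786
x=1.420000, p=-0.754786: f=-0.961028 → p ← -0.754786 + 0.21·(-0.961028) = -0.956602
x=1.630000, p=-0.956602: f=-0.811463 → p ← -0.956602 + 0.21·(-0.811463) = -1.127009
p(1.84) ≈ -1.1270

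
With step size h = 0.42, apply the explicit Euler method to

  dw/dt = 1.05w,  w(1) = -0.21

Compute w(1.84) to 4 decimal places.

Euler: w_{n+1} = w_n + h·f(t_n, w_n).
t=1.000000, w=-0.210000: f=-0.220500 → w ← -0.210000 + 0.42·(-0.220500) = -0.302610
t=1.420000, w=-0.302610: f=-0.317740 → w ← -0.302610 + 0.42·(-0.317740) = -0.436061
w(1.84) ≈ -0.4361

-0.4361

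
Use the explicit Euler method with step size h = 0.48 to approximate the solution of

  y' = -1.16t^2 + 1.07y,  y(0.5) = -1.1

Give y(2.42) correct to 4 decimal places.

Euler: y_{n+1} = y_n + h·f(t_n, y_n).
t=0.500000, y=-1.100000: f=-1.467000 → y ← -1.100000 + 0.48·(-1.467000) = -1.804160
t=0.980000, y=-1.804160: f=-3.044515 → y ← -1.804160 + 0.48·(-3.044515) = -3.265527
t=1.460000, y=-3.265527: f=-5.966770 → y ← -3.265527 + 0.48·(-5.966770) = -6.129577
t=1.940000, y=-6.129577: f=-10.924423 → y ← -6.129577 + 0.48·(-10.924423) = -11.373300
y(2.42) ≈ -11.3733

-11.3733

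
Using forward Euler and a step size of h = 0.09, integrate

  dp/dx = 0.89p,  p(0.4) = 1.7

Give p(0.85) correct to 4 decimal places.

Euler: p_{n+1} = p_n + h·f(x_n, p_n).
x=0.400000, p=1.700000: f=1.513000 → p ← 1.700000 + 0.09·1.513000 = 1.836170
x=0.490000, p=1.836170: f=1.634191 → p ← 1.836170 + 0.09·1.634191 = 1.983247
x=0.580000, p=1.983247: f=1.765090 → p ← 1.983247 + 0.09·1.765090 = 2.142105
x=0.670000, p=2.142105: f=1.906474 → p ← 2.142105 + 0.09·1.906474 = 2.313688
x=0.760000, p=2.313688: f=2.059182 → p ← 2.313688 + 0.09·2.059182 = 2.499014
p(0.85) ≈ 2.4990

2.4990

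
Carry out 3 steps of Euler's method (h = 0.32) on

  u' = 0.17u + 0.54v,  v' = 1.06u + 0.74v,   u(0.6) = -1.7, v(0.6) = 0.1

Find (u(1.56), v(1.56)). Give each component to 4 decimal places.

Euler on (u,v): u_{n+1} = u_n + h·u', v_{n+1} = v_n + h·v'.
0.600000: (-1.700000, 0.100000); f=(-0.235000, -1.728000) → (-1.775200, -0.452960)
0.920000: (-1.775200, -0.452960); f=(-0.546382, -2.216902) → (-1.950042, -1.162369)
1.240000: (-1.950042, -1.162369); f=(-0.959186, -2.927198) → (-2.256982, -2.099072)
(u(1.56), v(1.56)) ≈ (-2.2570, -2.0991)

-2.2570, -2.0991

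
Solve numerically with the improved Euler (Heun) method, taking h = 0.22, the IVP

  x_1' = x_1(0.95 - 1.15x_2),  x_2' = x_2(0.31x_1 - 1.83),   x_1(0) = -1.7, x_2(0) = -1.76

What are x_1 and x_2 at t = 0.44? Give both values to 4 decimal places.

-4.1939, -0.5917

Heun on (x_1,x_2): k1 = f(t_n, state_n); k2 = f(t_n + h, state_n + h·k1); state_{n+1} = state_n + (h/2)·(k1 + k2).
0.000000: (-1.700000, -1.760000)
  k1 = (-5.055800, 4.148320)
  predictor → (-2.812276, -0.847370)
  k2 = (-5.412155, 2.289428)
  → (-2.851475, -1.051848)
0.220000: (-2.851475, -1.051848)
  k1 = (-6.158116, 2.854670)
  predictor → (-4.206261, -0.423820)
  k2 = (-6.046051, 1.328228)
  → (-4.193934, -0.591729)
(x_1(0.44), x_2(0.44)) ≈ (-4.1939, -0.5917)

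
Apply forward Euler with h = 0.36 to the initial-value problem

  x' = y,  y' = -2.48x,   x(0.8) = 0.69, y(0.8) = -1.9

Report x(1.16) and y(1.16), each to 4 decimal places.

Euler on (x,y): x_{n+1} = x_n + h·x', y_{n+1} = y_n + h·y'.
0.800000: (0.690000, -1.900000); f=(-1.900000, -1.711200) → (0.006000, -2.516032)
(x(1.16), y(1.16)) ≈ (0.0060, -2.5160)

0.0060, -2.5160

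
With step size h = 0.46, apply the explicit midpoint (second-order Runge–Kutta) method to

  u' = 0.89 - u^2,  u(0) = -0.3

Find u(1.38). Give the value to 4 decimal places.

Midpoint: k1 = f(t_n, u_n); k2 = f(t_n + h/2, u_n + (h/2)·k1); u_{n+1} = u_n + h·k2.
t=0.000000, u=-0.300000:
  k1 = f(0.000000, -0.300000) = 0.800000
  k2 = f(0.230000, -0.116000) = 0.876544
  u ← -0.300000 + 0.46·0.876544 = 0.103210
t=0.460000, u=0.103210:
  k1 = f(0.460000, 0.103210) = 0.879348
  k2 = f(0.690000, 0.305460) = 0.796694
  u ← 0.103210 + 0.46·0.796694 = 0.469690
t=0.920000, u=0.469690:
  k1 = f(0.920000, 0.469690) = 0.669392
  k2 = f(1.150000, 0.623650) = 0.501061
  u ← 0.469690 + 0.46·0.501061 = 0.700178
u(1.38) ≈ 0.7002

0.7002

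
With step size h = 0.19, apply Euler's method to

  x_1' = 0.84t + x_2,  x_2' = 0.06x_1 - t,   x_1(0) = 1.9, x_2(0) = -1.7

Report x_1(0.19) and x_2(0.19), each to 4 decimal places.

1.5770, -1.6783

Euler on (x_1,x_2): x_1_{n+1} = x_1_n + h·x_1', x_2_{n+1} = x_2_n + h·x_2'.
0.000000: (1.900000, -1.700000); f=(-1.700000, 0.114000) → (1.577000, -1.678340)
(x_1(0.19), x_2(0.19)) ≈ (1.5770, -1.6783)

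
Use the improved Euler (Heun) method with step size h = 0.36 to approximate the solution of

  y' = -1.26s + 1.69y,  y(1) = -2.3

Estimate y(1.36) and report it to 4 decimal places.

Heun: k1 = f(s_n, y_n); k2 = f(s_n + h, y_n + h·k1); y_{n+1} = y_n + (h/2)·(k1 + k2).
s=1.000000, y=-2.300000:
  k1 = f(1.000000, -2.300000) = -5.147000
  k2 = f(1.360000, -4.152920) = -8.732035
  y ← -2.300000 + (0.36/2)·(-5.147000 + (-8.732035)) = -4.798226
y(1.36) ≈ -4.7982

-4.7982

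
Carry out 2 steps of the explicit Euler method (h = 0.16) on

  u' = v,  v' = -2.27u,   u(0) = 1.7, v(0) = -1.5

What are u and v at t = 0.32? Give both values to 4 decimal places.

1.1212, -2.6477

Euler on (u,v): u_{n+1} = u_n + h·u', v_{n+1} = v_n + h·v'.
0.000000: (1.700000, -1.500000); f=(-1.500000, -3.859000) → (1.460000, -2.117440)
0.160000: (1.460000, -2.117440); f=(-2.117440, -3.314200) → (1.121210, -2.647712)
(u(0.32), v(0.32)) ≈ (1.1212, -2.6477)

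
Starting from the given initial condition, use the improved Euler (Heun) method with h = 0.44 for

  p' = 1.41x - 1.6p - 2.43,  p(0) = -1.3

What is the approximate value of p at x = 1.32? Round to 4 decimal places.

Heun: k1 = f(x_n, p_n); k2 = f(x_n + h, p_n + h·k1); p_{n+1} = p_n + (h/2)·(k1 + k2).
x=0.000000, p=-1.300000:
  k1 = f(0.000000, -1.300000) = -0.350000
  k2 = f(0.440000, -1.454000) = 0.516800
  p ← -1.300000 + (0.44/2)·(-0.350000 + 0.516800) = -1.263304
x=0.440000, p=-1.263304:
  k1 = f(0.440000, -1.263304) = 0.211686
  k2 = f(0.880000, -1.170162) = 0.683059
  p ← -1.263304 + (0.44/2)·(0.211686 + 0.683059) = -1.066460
x=0.880000, p=-1.066460:
  k1 = f(0.880000, -1.066460) = 0.517136
  k2 = f(1.320000, -0.838920) = 0.773472
  p ← -1.066460 + (0.44/2)·(0.517136 + 0.773472) = -0.782526
p(1.32) ≈ -0.7825

-0.7825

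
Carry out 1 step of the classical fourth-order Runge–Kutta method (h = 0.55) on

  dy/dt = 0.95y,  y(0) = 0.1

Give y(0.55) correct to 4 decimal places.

RK4: k1 = f(t_n, y_n); k2 = f(t_n + h/2, y_n + (h/2)·k1); k3 = f(t_n + h/2, y_n + (h/2)·k2); k4 = f(t_n + h, y_n + h·k3); y_{n+1} = y_n + (h/6)·(k1 + 2k2 + 2k3 + k4).
t=0.000000, y=0.100000:
  k1 = f(0.000000, 0.100000) = 0.095000
  k2 = f(0.275000, 0.126125) = 0.119819
  k3 = f(0.275000, 0.132950) = 0.126303
  k4 = f(0.550000, 0.169466) = 0.160993
  y ← 0.100000 + (0.55/6)·(k1 + 2k2 + 2k3 + k4) = 0.168588
y(0.55) ≈ 0.1686

0.1686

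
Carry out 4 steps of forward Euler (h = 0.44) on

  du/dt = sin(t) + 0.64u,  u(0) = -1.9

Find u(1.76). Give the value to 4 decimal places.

-3.9571

Euler: u_{n+1} = u_n + h·f(t_n, u_n).
t=0.000000, u=-1.900000: f=-1.216000 → u ← -1.900000 + 0.44·(-1.216000) = -2.435040
t=0.440000, u=-2.435040: f=-1.132486 → u ← -2.435040 + 0.44·(-1.132486) = -2.933334
t=0.880000, u=-2.933334: f=-1.106595 → u ← -2.933334 + 0.44·(-1.106595) = -3.420236
t=1.320000, u=-3.420236: f=-1.220236 → u ← -3.420236 + 0.44·(-1.220236) = -3.957139
u(1.76) ≈ -3.9571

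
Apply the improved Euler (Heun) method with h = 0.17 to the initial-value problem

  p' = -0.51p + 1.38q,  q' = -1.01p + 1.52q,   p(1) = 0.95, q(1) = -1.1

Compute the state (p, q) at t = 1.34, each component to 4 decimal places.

0.1115, -2.1106

Heun on (p,q): k1 = f(t_n, state_n); k2 = f(t_n + h, state_n + h·k1); state_{n+1} = state_n + (h/2)·(k1 + k2).
1.000000: (0.950000, -1.100000)
  k1 = (-2.002500, -2.631500)
  predictor → (0.609575, -1.547355)
  k2 = (-2.446233, -2.967650)
  → (0.571858, -1.575928)
1.170000: (0.571858, -1.575928)
  k1 = (-2.466428, -2.972986)
  predictor → (0.152565, -2.081335)
  k2 = (-2.950051, -3.317721)
  → (0.111457, -2.110638)
(p(1.34), q(1.34)) ≈ (0.1115, -2.1106)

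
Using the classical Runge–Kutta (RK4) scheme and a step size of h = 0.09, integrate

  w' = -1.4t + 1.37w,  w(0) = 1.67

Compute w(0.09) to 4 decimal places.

RK4: k1 = f(t_n, w_n); k2 = f(t_n + h/2, w_n + (h/2)·k1); k3 = f(t_n + h/2, w_n + (h/2)·k2); k4 = f(t_n + h, w_n + h·k3); w_{n+1} = w_n + (h/6)·(k1 + 2k2 + 2k3 + k4).
t=0.000000, w=1.670000:
  k1 = f(0.000000, 1.670000) = 2.287900
  k2 = f(0.045000, 1.772955) = 2.365949
  k3 = f(0.045000, 1.776468) = 2.370761
  k4 = f(0.090000, 1.883368) = 2.454215
  w ← 1.670000 + (0.09/6)·(k1 + 2k2 + 2k3 + k4) = 1.883233
w(0.09) ≈ 1.8832

1.8832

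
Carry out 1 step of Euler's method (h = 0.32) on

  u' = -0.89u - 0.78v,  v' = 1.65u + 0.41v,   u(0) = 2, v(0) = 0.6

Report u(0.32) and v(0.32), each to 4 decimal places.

Euler on (u,v): u_{n+1} = u_n + h·u', v_{n+1} = v_n + h·v'.
0.000000: (2.000000, 0.600000); f=(-2.248000, 3.546000) → (1.280640, 1.734720)
(u(0.32), v(0.32)) ≈ (1.2806, 1.7347)

1.2806, 1.7347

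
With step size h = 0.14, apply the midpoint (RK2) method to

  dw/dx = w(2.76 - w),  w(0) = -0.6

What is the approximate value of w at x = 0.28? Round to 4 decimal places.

-1.6389

Midpoint: k1 = f(x_n, w_n); k2 = f(x_n + h/2, w_n + (h/2)·k1); w_{n+1} = w_n + h·k2.
x=0.000000, w=-0.600000:
  k1 = f(0.000000, -0.600000) = -2.016000
  k2 = f(0.070000, -0.741120) = -2.594750
  w ← -0.600000 + 0.14·(-2.594750) = -0.963265
x=0.140000, w=-0.963265:
  k1 = f(0.140000, -0.963265) = -3.586491
  k2 = f(0.210000, -1.214319) = -4.826093
  w ← -0.963265 + 0.14·(-4.826093) = -1.638918
w(0.28) ≈ -1.6389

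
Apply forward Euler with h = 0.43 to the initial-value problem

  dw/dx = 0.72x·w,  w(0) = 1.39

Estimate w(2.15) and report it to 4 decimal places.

4.2772

Euler: w_{n+1} = w_n + h·f(x_n, w_n).
x=0.000000, w=1.390000: f=0.000000 → w ← 1.390000 + 0.43·0.000000 = 1.390000
x=0.430000, w=1.390000: f=0.430344 → w ← 1.390000 + 0.43·0.430344 = 1.575048
x=0.860000, w=1.575048: f=0.975270 → w ← 1.575048 + 0.43·0.975270 = 1.994414
x=1.290000, w=1.994414: f=1.852412 → w ← 1.994414 + 0.43·1.852412 = 2.790951
x=1.720000, w=2.790951: f=3.456314 → w ← 2.790951 + 0.43·3.456314 = 4.277166
w(2.15) ≈ 4.2772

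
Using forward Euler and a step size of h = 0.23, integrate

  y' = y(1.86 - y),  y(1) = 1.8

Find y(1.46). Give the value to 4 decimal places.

Euler: y_{n+1} = y_n + h·f(t_n, y_n).
t=1.000000, y=1.800000: f=0.108000 → y ← 1.800000 + 0.23·0.108000 = 1.824840
t=1.230000, y=1.824840: f=0.064161 → y ← 1.824840 + 0.23·0.064161 = 1.839597
y(1.46) ≈ 1.8396

1.8396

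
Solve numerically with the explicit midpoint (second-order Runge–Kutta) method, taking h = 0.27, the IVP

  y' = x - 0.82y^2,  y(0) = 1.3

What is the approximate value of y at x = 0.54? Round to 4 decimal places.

Midpoint: k1 = f(x_n, y_n); k2 = f(x_n + h/2, y_n + (h/2)·k1); y_{n+1} = y_n + h·k2.
x=0.000000, y=1.300000:
  k1 = f(0.000000, 1.300000) = -1.385800
  k2 = f(0.135000, 1.112917) = -0.880639
  y ← 1.300000 + 0.27·(-0.880639) = 1.062227
x=0.270000, y=1.062227:
  k1 = f(0.270000, 1.062227) = -0.655228
  k2 = f(0.405000, 0.973772) = -0.372550
  y ← 1.062227 + 0.27·(-0.372550) = 0.961639
y(0.54) ≈ 0.9616

0.9616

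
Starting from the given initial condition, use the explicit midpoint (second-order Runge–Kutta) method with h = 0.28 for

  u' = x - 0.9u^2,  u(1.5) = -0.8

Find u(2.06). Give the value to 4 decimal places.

0.0700

Midpoint: k1 = f(x_n, u_n); k2 = f(x_n + h/2, u_n + (h/2)·k1); u_{n+1} = u_n + h·k2.
x=1.500000, u=-0.800000:
  k1 = f(1.500000, -0.800000) = 0.924000
  k2 = f(1.640000, -0.670640) = 1.235218
  u ← -0.800000 + 0.28·1.235218 = -0.454139
x=1.780000, u=-0.454139:
  k1 = f(1.780000, -0.454139) = 1.594382
  k2 = f(1.920000, -0.230926) = 1.872006
  u ← -0.454139 + 0.28·1.872006 = 0.070023
u(2.06) ≈ 0.0700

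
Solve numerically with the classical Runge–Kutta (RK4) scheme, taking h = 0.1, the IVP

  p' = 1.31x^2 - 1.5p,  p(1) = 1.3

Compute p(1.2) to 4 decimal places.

1.2402

RK4: k1 = f(x_n, p_n); k2 = f(x_n + h/2, p_n + (h/2)·k1); k3 = f(x_n + h/2, p_n + (h/2)·k2); k4 = f(x_n + h, p_n + h·k3); p_{n+1} = p_n + (h/6)·(k1 + 2k2 + 2k3 + k4).
x=1.000000, p=1.300000:
  k1 = f(1.000000, 1.300000) = -0.640000
  k2 = f(1.050000, 1.268000) = -0.457725
  k3 = f(1.050000, 1.277114) = -0.471396
  k4 = f(1.100000, 1.252860) = -0.294191
  p ← 1.300000 + (0.1/6)·(k1 + 2k2 + 2k3 + k4) = 1.253459
x=1.100000, p=1.253459:
  k1 = f(1.100000, 1.253459) = -0.295089
  k2 = f(1.150000, 1.238705) = -0.125583
  k3 = f(1.150000, 1.247180) = -0.138296
  k4 = f(1.200000, 1.239630) = 0.026955
  p ← 1.253459 + (0.1/6)·(k1 + 2k2 + 2k3 + k4) = 1.240195
p(1.2) ≈ 1.2402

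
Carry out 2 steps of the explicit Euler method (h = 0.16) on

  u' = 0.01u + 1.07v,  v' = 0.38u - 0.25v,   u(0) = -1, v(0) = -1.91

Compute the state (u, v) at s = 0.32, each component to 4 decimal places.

-1.6550, -1.8994

Euler on (u,v): u_{n+1} = u_n + h·u', v_{n+1} = v_n + h·v'.
0.000000: (-1.000000, -1.910000); f=(-2.053700, 0.097500) → (-1.328592, -1.894400)
0.160000: (-1.328592, -1.894400); f=(-2.040294, -0.031265) → (-1.655039, -1.899402)
(u(0.32), v(0.32)) ≈ (-1.6550, -1.8994)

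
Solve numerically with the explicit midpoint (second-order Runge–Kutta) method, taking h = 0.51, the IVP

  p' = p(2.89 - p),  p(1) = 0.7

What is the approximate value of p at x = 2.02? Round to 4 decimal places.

2.4621

Midpoint: k1 = f(x_n, p_n); k2 = f(x_n + h/2, p_n + (h/2)·k1); p_{n+1} = p_n + h·k2.
x=1.000000, p=0.700000:
  k1 = f(1.000000, 0.700000) = 1.533000
  k2 = f(1.255000, 1.090915) = 1.962649
  p ← 0.700000 + 0.51·1.962649 = 1.700951
x=1.510000, p=1.700951:
  k1 = f(1.510000, 1.700951) = 2.022514
  k2 = f(1.765000, 2.216692) = 1.492516
  p ← 1.700951 + 0.51·1.492516 = 2.462134
p(2.02) ≈ 2.4621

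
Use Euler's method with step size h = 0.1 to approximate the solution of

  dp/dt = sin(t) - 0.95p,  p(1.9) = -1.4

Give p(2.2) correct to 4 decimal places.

-0.7916

Euler: p_{n+1} = p_n + h·f(t_n, p_n).
t=1.900000, p=-1.400000: f=2.276300 → p ← -1.400000 + 0.1·2.276300 = -1.172370
t=2.000000, p=-1.172370: f=2.023049 → p ← -1.172370 + 0.1·2.023049 = -0.970065
t=2.100000, p=-0.970065: f=1.784771 → p ← -0.970065 + 0.1·1.784771 = -0.791588
p(2.2) ≈ -0.7916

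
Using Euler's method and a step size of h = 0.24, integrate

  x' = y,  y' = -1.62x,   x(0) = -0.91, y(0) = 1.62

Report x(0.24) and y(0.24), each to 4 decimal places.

-0.5212, 1.9738

Euler on (x,y): x_{n+1} = x_n + h·x', y_{n+1} = y_n + h·y'.
0.000000: (-0.910000, 1.620000); f=(1.620000, 1.474200) → (-0.521200, 1.973808)
(x(0.24), y(0.24)) ≈ (-0.5212, 1.9738)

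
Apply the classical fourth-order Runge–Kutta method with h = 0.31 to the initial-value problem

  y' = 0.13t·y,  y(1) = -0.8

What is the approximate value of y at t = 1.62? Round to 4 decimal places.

-0.8891

RK4: k1 = f(t_n, y_n); k2 = f(t_n + h/2, y_n + (h/2)·k1); k3 = f(t_n + h/2, y_n + (h/2)·k2); k4 = f(t_n + h, y_n + h·k3); y_{n+1} = y_n + (h/6)·(k1 + 2k2 + 2k3 + k4).
t=1.000000, y=-0.800000:
  k1 = f(1.000000, -0.800000) = -0.104000
  k2 = f(1.155000, -0.816120) = -0.122540
  k3 = f(1.155000, -0.818994) = -0.122972
  k4 = f(1.310000, -0.838121) = -0.142732
  y ← -0.800000 + (0.31/6)·(k1 + 2k2 + 2k3 + k4) = -0.838117
t=1.310000, y=-0.838117:
  k1 = f(1.310000, -0.838117) = -0.142731
  k2 = f(1.465000, -0.860241) = -0.163833
  k3 = f(1.465000, -0.863512) = -0.164456
  k4 = f(1.620000, -0.889099) = -0.187244
  y ← -0.838117 + (0.31/6)·(k1 + 2k2 + 2k3 + k4) = -0.889089
y(1.62) ≈ -0.8891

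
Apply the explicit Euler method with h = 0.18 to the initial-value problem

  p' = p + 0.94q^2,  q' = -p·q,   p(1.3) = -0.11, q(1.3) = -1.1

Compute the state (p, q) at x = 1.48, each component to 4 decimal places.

Euler on (p,q): p_{n+1} = p_n + h·p', q_{n+1} = q_n + h·q'.
1.300000: (-0.110000, -1.100000); f=(1.027400, -0.121000) → (0.074932, -1.121780)
(p(1.48), q(1.48)) ≈ (0.0749, -1.1218)

0.0749, -1.1218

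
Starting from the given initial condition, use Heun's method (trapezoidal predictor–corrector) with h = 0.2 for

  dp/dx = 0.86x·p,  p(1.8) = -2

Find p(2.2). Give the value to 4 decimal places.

Heun: k1 = f(x_n, p_n); k2 = f(x_n + h, p_n + h·k1); p_{n+1} = p_n + (h/2)·(k1 + k2).
x=1.800000, p=-2.000000:
  k1 = f(1.800000, -2.000000) = -3.096000
  k2 = f(2.000000, -2.619200) = -4.505024
  p ← -2.000000 + (0.2/2)·(-3.096000 + (-4.505024)) = -2.760102
x=2.000000, p=-2.760102:
  k1 = f(2.000000, -2.760102) = -4.747376
  k2 = f(2.200000, -3.709578) = -7.018521
  p ← -2.760102 + (0.2/2)·(-4.747376 + (-7.018521)) = -3.936692
p(2.2) ≈ -3.9367

-3.9367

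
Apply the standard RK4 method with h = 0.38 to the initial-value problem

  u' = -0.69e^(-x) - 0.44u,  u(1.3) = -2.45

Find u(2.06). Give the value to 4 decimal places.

-1.8369

RK4: k1 = f(x_n, u_n); k2 = f(x_n + h/2, u_n + (h/2)·k1); k3 = f(x_n + h/2, u_n + (h/2)·k2); k4 = f(x_n + h, u_n + h·k3); u_{n+1} = u_n + (h/6)·(k1 + 2k2 + 2k3 + k4).
x=1.300000, u=-2.450000:
  k1 = f(1.300000, -2.450000) = 0.889953
  k2 = f(1.490000, -2.280909) = 0.848093
  k3 = f(1.490000, -2.288862) = 0.851592
  k4 = f(1.680000, -2.126395) = 0.807016
  u ← -2.450000 + (0.38/6)·(k1 + 2k2 + 2k3 + k4) = -2.127232
x=1.680000, u=-2.127232:
  k1 = f(1.680000, -2.127232) = 0.807384
  k2 = f(1.870000, -1.973829) = 0.762139
  k3 = f(1.870000, -1.982425) = 0.765922
  k4 = f(2.060000, -1.836182) = 0.719977
  u ← -2.127232 + (0.38/6)·(k1 + 2k2 + 2k3 + k4) = -1.836945
u(2.06) ≈ -1.8369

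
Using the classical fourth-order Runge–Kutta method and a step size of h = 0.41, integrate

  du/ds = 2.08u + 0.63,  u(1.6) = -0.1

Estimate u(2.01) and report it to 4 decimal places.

0.1722

RK4: k1 = f(s_n, u_n); k2 = f(s_n + h/2, u_n + (h/2)·k1); k3 = f(s_n + h/2, u_n + (h/2)·k2); k4 = f(s_n + h, u_n + h·k3); u_{n+1} = u_n + (h/6)·(k1 + 2k2 + 2k3 + k4).
s=1.600000, u=-0.100000:
  k1 = f(1.600000, -0.100000) = 0.422000
  k2 = f(1.805000, -0.013490) = 0.601941
  k3 = f(1.805000, 0.023398) = 0.678668
  k4 = f(2.010000, 0.178254) = 1.000768
  u ← -0.100000 + (0.41/6)·(k1 + 2k2 + 2k3 + k4) = 0.172239
u(2.01) ≈ 0.1722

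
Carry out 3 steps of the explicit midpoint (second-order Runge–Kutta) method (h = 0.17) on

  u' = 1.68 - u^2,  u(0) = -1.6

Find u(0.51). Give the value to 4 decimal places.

Midpoint: k1 = f(t_n, u_n); k2 = f(t_n + h/2, u_n + (h/2)·k1); u_{n+1} = u_n + h·k2.
t=0.000000, u=-1.600000:
  k1 = f(0.000000, -1.600000) = -0.880000
  k2 = f(0.085000, -1.674800) = -1.124955
  u ← -1.600000 + 0.17·(-1.124955) = -1.791242
t=0.170000, u=-1.791242:
  k1 = f(0.170000, -1.791242) = -1.528549
  k2 = f(0.255000, -1.921169) = -2.010890
  u ← -1.791242 + 0.17·(-2.010890) = -2.133094
t=0.340000, u=-2.133094:
  k1 = f(0.340000, -2.133094) = -2.870089
  k2 = f(0.425000, -2.377051) = -3.970373
  u ← -2.133094 + 0.17·(-3.970373) = -2.808057
u(0.51) ≈ -2.8081

-2.8081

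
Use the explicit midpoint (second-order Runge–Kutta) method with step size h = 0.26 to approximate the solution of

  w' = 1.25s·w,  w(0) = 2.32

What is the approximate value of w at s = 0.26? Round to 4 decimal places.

2.4180

Midpoint: k1 = f(s_n, w_n); k2 = f(s_n + h/2, w_n + (h/2)·k1); w_{n+1} = w_n + h·k2.
s=0.000000, w=2.320000:
  k1 = f(0.000000, 2.320000) = 0.000000
  k2 = f(0.130000, 2.320000) = 0.377000
  w ← 2.320000 + 0.26·0.377000 = 2.418020
w(0.26) ≈ 2.4180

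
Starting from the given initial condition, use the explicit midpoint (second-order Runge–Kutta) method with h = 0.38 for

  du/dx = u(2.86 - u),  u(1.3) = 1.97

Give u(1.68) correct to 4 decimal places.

2.4574

Midpoint: k1 = f(x_n, u_n); k2 = f(x_n + h/2, u_n + (h/2)·k1); u_{n+1} = u_n + h·k2.
x=1.300000, u=1.970000:
  k1 = f(1.300000, 1.970000) = 1.753300
  k2 = f(1.490000, 2.303127) = 1.282549
  u ← 1.970000 + 0.38·1.282549 = 2.457369
u(1.68) ≈ 2.4574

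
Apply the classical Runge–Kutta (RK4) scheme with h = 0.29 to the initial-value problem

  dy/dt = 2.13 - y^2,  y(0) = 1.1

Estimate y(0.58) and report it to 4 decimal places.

1.3852

RK4: k1 = f(t_n, y_n); k2 = f(t_n + h/2, y_n + (h/2)·k1); k3 = f(t_n + h/2, y_n + (h/2)·k2); k4 = f(t_n + h, y_n + h·k3); y_{n+1} = y_n + (h/6)·(k1 + 2k2 + 2k3 + k4).
t=0.000000, y=1.100000:
  k1 = f(0.000000, 1.100000) = 0.920000
  k2 = f(0.145000, 1.233400) = 0.608724
  k3 = f(0.145000, 1.188265) = 0.718026
  k4 = f(0.290000, 1.308228) = 0.418541
  y ← 1.100000 + (0.29/6)·(k1 + 2k2 + 2k3 + k4) = 1.292949
t=0.290000, y=1.292949:
  k1 = f(0.290000, 1.292949) = 0.458284
  k2 = f(0.435000, 1.359400) = 0.282032
  k3 = f(0.435000, 1.333843) = 0.350862
  k4 = f(0.580000, 1.394699) = 0.184816
  y ← 1.292949 + (0.29/6)·(k1 + 2k2 + 2k3 + k4) = 1.385212
y(0.58) ≈ 1.3852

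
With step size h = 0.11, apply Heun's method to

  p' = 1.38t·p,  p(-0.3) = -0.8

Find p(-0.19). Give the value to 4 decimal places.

Heun: k1 = f(t_n, p_n); k2 = f(t_n + h, p_n + h·k1); p_{n+1} = p_n + (h/2)·(k1 + k2).
t=-0.300000, p=-0.800000:
  k1 = f(-0.300000, -0.800000) = 0.331200
  k2 = f(-0.190000, -0.763568) = 0.200208
  p ← -0.800000 + (0.11/2)·(0.331200 + 0.200208) = -0.770773
p(-0.19) ≈ -0.7708

-0.7708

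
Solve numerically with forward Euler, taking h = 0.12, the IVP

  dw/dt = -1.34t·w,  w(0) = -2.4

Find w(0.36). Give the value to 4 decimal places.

-2.2629

Euler: w_{n+1} = w_n + h·f(t_n, w_n).
t=0.000000, w=-2.400000: f=0.000000 → w ← -2.400000 + 0.12·0.000000 = -2.400000
t=0.120000, w=-2.400000: f=0.385920 → w ← -2.400000 + 0.12·0.385920 = -2.353690
t=0.240000, w=-2.353690: f=0.756947 → w ← -2.353690 + 0.12·0.756947 = -2.262856
w(0.36) ≈ -2.2629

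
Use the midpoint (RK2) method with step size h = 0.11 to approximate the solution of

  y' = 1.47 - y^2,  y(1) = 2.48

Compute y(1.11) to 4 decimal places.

Midpoint: k1 = f(t_n, y_n); k2 = f(t_n + h/2, y_n + (h/2)·k1); y_{n+1} = y_n + h·k2.
t=1.000000, y=2.480000:
  k1 = f(1.000000, 2.480000) = -4.680400
  k2 = f(1.055000, 2.222578) = -3.469853
  y ← 2.480000 + 0.11·(-3.469853) = 2.098316
y(1.11) ≈ 2.0983

2.0983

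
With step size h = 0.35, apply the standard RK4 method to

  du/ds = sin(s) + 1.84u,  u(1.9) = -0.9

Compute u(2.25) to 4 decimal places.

-1.2808

RK4: k1 = f(s_n, u_n); k2 = f(s_n + h/2, u_n + (h/2)·k1); k3 = f(s_n + h/2, u_n + (h/2)·k2); k4 = f(s_n + h, u_n + h·k3); u_{n+1} = u_n + (h/6)·(k1 + 2k2 + 2k3 + k4).
s=1.900000, u=-0.900000:
  k1 = f(1.900000, -0.900000) = -0.709700
  k2 = f(2.075000, -1.024197) = -1.008964
  k3 = f(2.075000, -1.076569) = -1.105327
  k4 = f(2.250000, -1.286864) = -1.589757
  u ← -0.900000 + (0.35/6)·(k1 + 2k2 + 2k3 + k4) = -1.280802
u(2.25) ≈ -1.2808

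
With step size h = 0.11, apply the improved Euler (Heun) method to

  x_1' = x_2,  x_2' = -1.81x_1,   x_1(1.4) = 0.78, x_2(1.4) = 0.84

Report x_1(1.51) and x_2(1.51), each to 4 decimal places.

0.8639, 0.6755

Heun on (x_1,x_2): k1 = f(t_n, state_n); k2 = f(t_n + h, state_n + h·k1); state_{n+1} = state_n + (h/2)·(k1 + k2).
1.400000: (0.780000, 0.840000)
  k1 = (0.840000, -1.411800)
  predictor → (0.872400, 0.684702)
  k2 = (0.684702, -1.579044)
  → (0.863859, 0.675504)
(x_1(1.51), x_2(1.51)) ≈ (0.8639, 0.6755)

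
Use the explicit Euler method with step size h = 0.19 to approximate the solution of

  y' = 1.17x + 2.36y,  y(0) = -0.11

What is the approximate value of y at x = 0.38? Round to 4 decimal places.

-0.1885

Euler: y_{n+1} = y_n + h·f(x_n, y_n).
x=0.000000, y=-0.110000: f=-0.259600 → y ← -0.110000 + 0.19·(-0.259600) = -0.159324
x=0.190000, y=-0.159324: f=-0.153705 → y ← -0.159324 + 0.19·(-0.153705) = -0.188528
y(0.38) ≈ -0.1885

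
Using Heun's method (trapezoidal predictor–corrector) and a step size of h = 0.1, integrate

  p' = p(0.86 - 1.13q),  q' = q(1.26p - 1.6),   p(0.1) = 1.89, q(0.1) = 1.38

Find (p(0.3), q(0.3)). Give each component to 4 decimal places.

1.6071, 1.5582

Heun on (p,q): k1 = f(s_n, state_n); k2 = f(s_n + h, state_n + h·k1); state_{n+1} = state_n + (h/2)·(k1 + k2).
0.100000: (1.890000, 1.380000)
  k1 = (-1.321866, 1.078332)
  predictor → (1.757813, 1.487833)
  k2 = (-1.443607, 0.914787)
  → (1.751726, 1.479656)
0.200000: (1.751726, 1.479656)
  k1 = (-1.422421, 0.898410)
  predictor → (1.609484, 1.569497)
  k2 = (-1.470315, 0.671666)
  → (1.607090, 1.558160)
(p(0.3), q(0.3)) ≈ (1.6071, 1.5582)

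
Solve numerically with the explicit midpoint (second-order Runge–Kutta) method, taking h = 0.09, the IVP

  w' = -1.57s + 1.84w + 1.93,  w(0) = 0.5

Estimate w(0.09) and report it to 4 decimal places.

0.7714

Midpoint: k1 = f(s_n, w_n); k2 = f(s_n + h/2, w_n + (h/2)·k1); w_{n+1} = w_n + h·k2.
s=0.000000, w=0.500000:
  k1 = f(0.000000, 0.500000) = 2.850000
  k2 = f(0.045000, 0.628250) = 3.015330
  w ← 0.500000 + 0.09·3.015330 = 0.771380
w(0.09) ≈ 0.7714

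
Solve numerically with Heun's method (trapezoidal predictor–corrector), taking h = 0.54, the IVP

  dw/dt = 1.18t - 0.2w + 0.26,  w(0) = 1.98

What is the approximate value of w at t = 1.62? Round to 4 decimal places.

3.2006

Heun: k1 = f(t_n, w_n); k2 = f(t_n + h, w_n + h·k1); w_{n+1} = w_n + (h/2)·(k1 + k2).
t=0.000000, w=1.980000:
  k1 = f(0.000000, 1.980000) = -0.136000
  k2 = f(0.540000, 1.906560) = 0.515888
  w ← 1.980000 + (0.54/2)·(-0.136000 + 0.515888) = 2.082570
t=0.540000, w=2.082570:
  k1 = f(0.540000, 2.082570) = 0.480686
  k2 = f(1.080000, 2.342140) = 1.065972
  w ← 2.082570 + (0.54/2)·(0.480686 + 1.065972) = 2.500167
t=1.080000, w=2.500167:
  k1 = f(1.080000, 2.500167) = 1.034367
  k2 = f(1.620000, 3.058725) = 1.559855
  w ← 2.500167 + (0.54/2)·(1.034367 + 1.559855) = 3.200607
w(1.62) ≈ 3.2006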